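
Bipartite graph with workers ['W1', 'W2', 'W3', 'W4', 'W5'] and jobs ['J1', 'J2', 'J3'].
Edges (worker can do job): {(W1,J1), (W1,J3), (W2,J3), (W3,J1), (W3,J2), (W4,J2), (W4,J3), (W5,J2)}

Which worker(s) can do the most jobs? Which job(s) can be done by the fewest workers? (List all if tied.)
Most versatile: W1, W3, W4 (2 jobs); Least covered: J1 (2 workers)

Worker degrees (jobs they can do): W1:2, W2:1, W3:2, W4:2, W5:1
Job degrees (workers who can do it): J1:2, J2:3, J3:3

Maximum worker degree is 2, achieved by: W1, W3, W4
Minimum job degree is 2, achieved by: J1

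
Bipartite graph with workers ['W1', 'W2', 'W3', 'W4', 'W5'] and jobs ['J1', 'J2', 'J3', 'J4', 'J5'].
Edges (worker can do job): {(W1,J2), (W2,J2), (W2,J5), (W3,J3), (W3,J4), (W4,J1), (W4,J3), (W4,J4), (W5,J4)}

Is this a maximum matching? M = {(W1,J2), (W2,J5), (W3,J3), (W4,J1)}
No, size 4 is not maximum

Proposed matching has size 4.
Maximum matching size for this graph: 5.

This is NOT maximum - can be improved to size 5.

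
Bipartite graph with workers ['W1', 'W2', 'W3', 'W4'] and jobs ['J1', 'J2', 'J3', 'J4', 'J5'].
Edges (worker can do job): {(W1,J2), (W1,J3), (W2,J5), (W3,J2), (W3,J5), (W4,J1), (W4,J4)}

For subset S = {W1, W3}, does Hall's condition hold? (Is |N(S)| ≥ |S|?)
Yes: |N(S)| = 3, |S| = 2

Subset S = {W1, W3}
Neighbors N(S) = {J2, J3, J5}

|N(S)| = 3, |S| = 2
Hall's condition: |N(S)| ≥ |S| is satisfied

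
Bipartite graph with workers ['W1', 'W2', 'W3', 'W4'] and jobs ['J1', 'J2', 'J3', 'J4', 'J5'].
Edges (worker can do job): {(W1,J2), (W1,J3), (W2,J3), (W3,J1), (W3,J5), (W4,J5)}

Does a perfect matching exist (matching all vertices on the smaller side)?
Yes, perfect matching exists (size 4)

Perfect matching: {(W1,J2), (W2,J3), (W3,J1), (W4,J5)}
All 4 vertices on the smaller side are matched.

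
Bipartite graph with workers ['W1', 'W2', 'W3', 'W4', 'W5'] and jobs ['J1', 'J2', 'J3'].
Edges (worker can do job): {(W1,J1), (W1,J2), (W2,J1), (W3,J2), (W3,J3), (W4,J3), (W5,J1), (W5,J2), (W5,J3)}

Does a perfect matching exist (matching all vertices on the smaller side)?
Yes, perfect matching exists (size 3)

Perfect matching: {(W1,J2), (W3,J3), (W5,J1)}
All 3 vertices on the smaller side are matched.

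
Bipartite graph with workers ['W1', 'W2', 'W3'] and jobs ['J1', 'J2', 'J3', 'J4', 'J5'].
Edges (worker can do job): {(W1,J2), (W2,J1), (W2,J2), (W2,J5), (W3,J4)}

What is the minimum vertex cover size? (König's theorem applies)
Minimum vertex cover size = 3

By König's theorem: in bipartite graphs,
min vertex cover = max matching = 3

Maximum matching has size 3, so minimum vertex cover also has size 3.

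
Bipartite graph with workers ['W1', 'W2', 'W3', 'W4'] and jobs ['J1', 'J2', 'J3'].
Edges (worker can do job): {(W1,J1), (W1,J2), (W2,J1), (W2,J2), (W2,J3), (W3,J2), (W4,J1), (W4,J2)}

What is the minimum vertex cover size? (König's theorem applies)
Minimum vertex cover size = 3

By König's theorem: in bipartite graphs,
min vertex cover = max matching = 3

Maximum matching has size 3, so minimum vertex cover also has size 3.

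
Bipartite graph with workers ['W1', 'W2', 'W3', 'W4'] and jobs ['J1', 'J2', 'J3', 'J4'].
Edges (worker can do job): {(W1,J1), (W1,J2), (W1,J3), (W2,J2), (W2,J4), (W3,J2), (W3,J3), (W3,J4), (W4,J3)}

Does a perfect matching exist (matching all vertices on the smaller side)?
Yes, perfect matching exists (size 4)

Perfect matching: {(W1,J1), (W2,J4), (W3,J2), (W4,J3)}
All 4 vertices on the smaller side are matched.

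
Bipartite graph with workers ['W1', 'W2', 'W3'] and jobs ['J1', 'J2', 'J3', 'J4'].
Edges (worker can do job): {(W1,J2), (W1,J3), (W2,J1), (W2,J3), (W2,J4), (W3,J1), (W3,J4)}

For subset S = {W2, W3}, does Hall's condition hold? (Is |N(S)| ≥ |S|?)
Yes: |N(S)| = 3, |S| = 2

Subset S = {W2, W3}
Neighbors N(S) = {J1, J3, J4}

|N(S)| = 3, |S| = 2
Hall's condition: |N(S)| ≥ |S| is satisfied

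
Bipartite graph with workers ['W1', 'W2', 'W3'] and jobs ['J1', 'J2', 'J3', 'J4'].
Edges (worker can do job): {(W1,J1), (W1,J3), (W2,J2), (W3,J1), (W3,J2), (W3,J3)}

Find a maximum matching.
Matching: {(W1,J3), (W2,J2), (W3,J1)}

Maximum matching (size 3):
  W1 → J3
  W2 → J2
  W3 → J1

Each worker is assigned to at most one job, and each job to at most one worker.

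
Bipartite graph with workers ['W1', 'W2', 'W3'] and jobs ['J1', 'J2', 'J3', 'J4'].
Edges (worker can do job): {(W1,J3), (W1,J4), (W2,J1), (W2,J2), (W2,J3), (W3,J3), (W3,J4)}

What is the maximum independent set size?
Maximum independent set = 4

By König's theorem:
- Min vertex cover = Max matching = 3
- Max independent set = Total vertices - Min vertex cover
- Max independent set = 7 - 3 = 4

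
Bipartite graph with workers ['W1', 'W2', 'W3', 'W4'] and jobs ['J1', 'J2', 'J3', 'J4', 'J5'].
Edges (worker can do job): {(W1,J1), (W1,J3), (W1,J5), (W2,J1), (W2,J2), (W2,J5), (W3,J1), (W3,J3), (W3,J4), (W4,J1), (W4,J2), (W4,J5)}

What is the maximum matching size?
Maximum matching size = 4

Maximum matching: {(W1,J1), (W2,J2), (W3,J3), (W4,J5)}
Size: 4

This assigns 4 workers to 4 distinct jobs.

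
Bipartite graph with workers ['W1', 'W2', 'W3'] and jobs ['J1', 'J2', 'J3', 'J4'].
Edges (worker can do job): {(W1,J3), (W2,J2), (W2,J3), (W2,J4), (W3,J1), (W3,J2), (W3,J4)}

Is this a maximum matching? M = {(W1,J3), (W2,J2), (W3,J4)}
Yes, size 3 is maximum

Proposed matching has size 3.
Maximum matching size for this graph: 3.

This is a maximum matching.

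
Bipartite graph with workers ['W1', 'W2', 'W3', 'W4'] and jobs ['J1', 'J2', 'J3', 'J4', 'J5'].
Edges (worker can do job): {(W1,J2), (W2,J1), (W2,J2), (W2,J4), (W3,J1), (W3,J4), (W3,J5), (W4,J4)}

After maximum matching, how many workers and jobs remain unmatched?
Unmatched: 0 workers, 1 jobs

Maximum matching size: 4
Workers: 4 total, 4 matched, 0 unmatched
Jobs: 5 total, 4 matched, 1 unmatched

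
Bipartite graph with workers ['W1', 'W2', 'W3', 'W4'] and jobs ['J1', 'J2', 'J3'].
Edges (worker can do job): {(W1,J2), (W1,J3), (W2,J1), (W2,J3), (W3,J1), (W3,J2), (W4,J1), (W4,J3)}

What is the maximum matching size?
Maximum matching size = 3

Maximum matching: {(W1,J3), (W3,J2), (W4,J1)}
Size: 3

This assigns 3 workers to 3 distinct jobs.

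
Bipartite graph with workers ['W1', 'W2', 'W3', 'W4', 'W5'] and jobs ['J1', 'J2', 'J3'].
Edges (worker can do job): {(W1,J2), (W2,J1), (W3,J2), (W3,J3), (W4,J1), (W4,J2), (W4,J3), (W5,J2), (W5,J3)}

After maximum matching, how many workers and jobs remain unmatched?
Unmatched: 2 workers, 0 jobs

Maximum matching size: 3
Workers: 5 total, 3 matched, 2 unmatched
Jobs: 3 total, 3 matched, 0 unmatched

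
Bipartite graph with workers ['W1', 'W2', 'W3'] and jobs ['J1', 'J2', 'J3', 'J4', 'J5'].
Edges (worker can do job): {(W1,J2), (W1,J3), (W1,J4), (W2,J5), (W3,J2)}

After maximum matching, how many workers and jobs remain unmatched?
Unmatched: 0 workers, 2 jobs

Maximum matching size: 3
Workers: 3 total, 3 matched, 0 unmatched
Jobs: 5 total, 3 matched, 2 unmatched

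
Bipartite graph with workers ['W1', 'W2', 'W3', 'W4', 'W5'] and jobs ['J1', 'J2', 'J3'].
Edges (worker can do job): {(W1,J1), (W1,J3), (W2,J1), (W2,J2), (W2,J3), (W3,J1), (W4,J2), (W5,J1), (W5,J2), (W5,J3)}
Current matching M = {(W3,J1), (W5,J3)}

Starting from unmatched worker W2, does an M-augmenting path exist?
Yes: W2 → J3 → W5 → J2

An M-augmenting path alternates non-matching / matching edges, starting and ending at unmatched vertices.
Path: W2 → J3 → W5 → J2
(J2 is unmatched in M, so the path is augmenting.)
Flipping edges along this path would increase |M| from 2 to 3.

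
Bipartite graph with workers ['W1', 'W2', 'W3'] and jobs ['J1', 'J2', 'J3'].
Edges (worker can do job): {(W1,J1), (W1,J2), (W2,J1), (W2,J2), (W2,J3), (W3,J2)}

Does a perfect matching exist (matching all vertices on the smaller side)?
Yes, perfect matching exists (size 3)

Perfect matching: {(W1,J1), (W2,J3), (W3,J2)}
All 3 vertices on the smaller side are matched.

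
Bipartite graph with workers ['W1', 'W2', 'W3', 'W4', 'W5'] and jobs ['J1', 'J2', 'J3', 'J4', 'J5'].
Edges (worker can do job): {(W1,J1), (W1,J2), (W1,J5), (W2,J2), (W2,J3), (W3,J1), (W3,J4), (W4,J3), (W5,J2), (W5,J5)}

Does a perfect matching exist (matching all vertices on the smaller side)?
Yes, perfect matching exists (size 5)

Perfect matching: {(W1,J1), (W2,J2), (W3,J4), (W4,J3), (W5,J5)}
All 5 vertices on the smaller side are matched.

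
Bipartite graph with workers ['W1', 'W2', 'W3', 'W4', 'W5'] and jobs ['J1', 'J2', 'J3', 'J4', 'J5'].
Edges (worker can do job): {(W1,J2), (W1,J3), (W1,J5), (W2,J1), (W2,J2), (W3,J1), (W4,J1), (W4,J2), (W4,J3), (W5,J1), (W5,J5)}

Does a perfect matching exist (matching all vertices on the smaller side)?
No, maximum matching has size 4 < 5

Maximum matching has size 4, need 5 for perfect matching.
Unmatched workers: ['W2']
Unmatched jobs: ['J4']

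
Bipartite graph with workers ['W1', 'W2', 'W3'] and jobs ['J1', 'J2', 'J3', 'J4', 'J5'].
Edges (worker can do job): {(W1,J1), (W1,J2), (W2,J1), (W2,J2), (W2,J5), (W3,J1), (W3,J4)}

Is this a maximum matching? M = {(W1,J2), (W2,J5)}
No, size 2 is not maximum

Proposed matching has size 2.
Maximum matching size for this graph: 3.

This is NOT maximum - can be improved to size 3.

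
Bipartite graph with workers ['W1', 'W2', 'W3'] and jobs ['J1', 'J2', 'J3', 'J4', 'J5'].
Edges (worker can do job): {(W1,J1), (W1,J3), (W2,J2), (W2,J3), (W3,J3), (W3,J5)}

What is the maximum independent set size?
Maximum independent set = 5

By König's theorem:
- Min vertex cover = Max matching = 3
- Max independent set = Total vertices - Min vertex cover
- Max independent set = 8 - 3 = 5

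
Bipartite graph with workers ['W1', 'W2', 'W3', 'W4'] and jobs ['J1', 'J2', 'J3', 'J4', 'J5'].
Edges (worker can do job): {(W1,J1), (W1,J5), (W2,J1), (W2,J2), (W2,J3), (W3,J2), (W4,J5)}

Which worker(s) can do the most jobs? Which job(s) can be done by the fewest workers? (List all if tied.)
Most versatile: W2 (3 jobs); Least covered: J4 (0 workers)

Worker degrees (jobs they can do): W1:2, W2:3, W3:1, W4:1
Job degrees (workers who can do it): J1:2, J2:2, J3:1, J4:0, J5:2

Maximum worker degree is 3, achieved by: W2
Minimum job degree is 0, achieved by: J4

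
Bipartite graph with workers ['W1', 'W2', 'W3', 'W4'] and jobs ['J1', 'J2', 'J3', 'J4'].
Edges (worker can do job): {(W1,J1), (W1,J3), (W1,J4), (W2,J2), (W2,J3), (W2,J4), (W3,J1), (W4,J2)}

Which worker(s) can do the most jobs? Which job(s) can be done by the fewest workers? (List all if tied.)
Most versatile: W1, W2 (3 jobs); Least covered: J1, J2, J3, J4 (2 workers)

Worker degrees (jobs they can do): W1:3, W2:3, W3:1, W4:1
Job degrees (workers who can do it): J1:2, J2:2, J3:2, J4:2

Maximum worker degree is 3, achieved by: W1, W2
Minimum job degree is 2, achieved by: J1, J2, J3, J4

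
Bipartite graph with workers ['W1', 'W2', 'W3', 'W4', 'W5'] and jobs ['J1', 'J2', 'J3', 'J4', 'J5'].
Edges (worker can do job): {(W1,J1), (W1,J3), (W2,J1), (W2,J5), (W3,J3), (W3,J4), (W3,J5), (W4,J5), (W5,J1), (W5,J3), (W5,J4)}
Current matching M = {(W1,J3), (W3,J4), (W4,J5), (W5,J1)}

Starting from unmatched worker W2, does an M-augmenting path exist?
No augmenting path from W2

Alternating search from W2 reaches jobs: {J1, J3, J4, J5}.
Every reachable job is already matched in M, and following those matched edges back to workers exposes no further unvisited jobs.
No M-augmenting path from W2 exists.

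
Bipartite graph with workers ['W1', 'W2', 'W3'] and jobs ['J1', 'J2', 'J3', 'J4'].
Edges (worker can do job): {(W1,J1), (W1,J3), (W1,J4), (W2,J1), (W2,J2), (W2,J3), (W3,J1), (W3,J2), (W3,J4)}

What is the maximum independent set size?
Maximum independent set = 4

By König's theorem:
- Min vertex cover = Max matching = 3
- Max independent set = Total vertices - Min vertex cover
- Max independent set = 7 - 3 = 4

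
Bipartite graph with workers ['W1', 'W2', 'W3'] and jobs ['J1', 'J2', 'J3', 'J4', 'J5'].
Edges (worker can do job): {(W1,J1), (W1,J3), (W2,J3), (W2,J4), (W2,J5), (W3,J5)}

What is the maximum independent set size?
Maximum independent set = 5

By König's theorem:
- Min vertex cover = Max matching = 3
- Max independent set = Total vertices - Min vertex cover
- Max independent set = 8 - 3 = 5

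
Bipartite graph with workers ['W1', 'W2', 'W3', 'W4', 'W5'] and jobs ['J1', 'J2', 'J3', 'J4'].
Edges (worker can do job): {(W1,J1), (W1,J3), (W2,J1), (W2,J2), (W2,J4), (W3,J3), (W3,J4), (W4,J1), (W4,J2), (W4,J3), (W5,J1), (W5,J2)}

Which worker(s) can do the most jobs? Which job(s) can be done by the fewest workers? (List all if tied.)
Most versatile: W2, W4 (3 jobs); Least covered: J4 (2 workers)

Worker degrees (jobs they can do): W1:2, W2:3, W3:2, W4:3, W5:2
Job degrees (workers who can do it): J1:4, J2:3, J3:3, J4:2

Maximum worker degree is 3, achieved by: W2, W4
Minimum job degree is 2, achieved by: J4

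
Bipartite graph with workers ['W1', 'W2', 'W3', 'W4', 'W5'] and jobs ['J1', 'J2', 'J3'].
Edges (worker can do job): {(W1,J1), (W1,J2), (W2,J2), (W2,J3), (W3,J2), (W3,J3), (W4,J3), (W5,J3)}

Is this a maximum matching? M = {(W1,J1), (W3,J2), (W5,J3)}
Yes, size 3 is maximum

Proposed matching has size 3.
Maximum matching size for this graph: 3.

This is a maximum matching.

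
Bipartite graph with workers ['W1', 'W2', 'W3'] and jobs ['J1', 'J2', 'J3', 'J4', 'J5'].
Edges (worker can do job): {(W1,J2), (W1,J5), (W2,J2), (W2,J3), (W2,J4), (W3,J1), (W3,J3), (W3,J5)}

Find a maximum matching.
Matching: {(W1,J5), (W2,J4), (W3,J1)}

Maximum matching (size 3):
  W1 → J5
  W2 → J4
  W3 → J1

Each worker is assigned to at most one job, and each job to at most one worker.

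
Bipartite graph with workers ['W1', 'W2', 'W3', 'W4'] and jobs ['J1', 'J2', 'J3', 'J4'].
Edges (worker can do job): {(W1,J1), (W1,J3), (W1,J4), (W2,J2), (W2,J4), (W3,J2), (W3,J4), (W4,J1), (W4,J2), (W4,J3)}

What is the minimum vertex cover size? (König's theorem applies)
Minimum vertex cover size = 4

By König's theorem: in bipartite graphs,
min vertex cover = max matching = 4

Maximum matching has size 4, so minimum vertex cover also has size 4.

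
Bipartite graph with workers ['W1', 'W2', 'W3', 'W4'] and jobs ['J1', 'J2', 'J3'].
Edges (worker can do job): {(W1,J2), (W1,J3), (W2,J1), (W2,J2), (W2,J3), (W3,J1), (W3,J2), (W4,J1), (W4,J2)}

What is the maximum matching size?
Maximum matching size = 3

Maximum matching: {(W1,J3), (W3,J1), (W4,J2)}
Size: 3

This assigns 3 workers to 3 distinct jobs.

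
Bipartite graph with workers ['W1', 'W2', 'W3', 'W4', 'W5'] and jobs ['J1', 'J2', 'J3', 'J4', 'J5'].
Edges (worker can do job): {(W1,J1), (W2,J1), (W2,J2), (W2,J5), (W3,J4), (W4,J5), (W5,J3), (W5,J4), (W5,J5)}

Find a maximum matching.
Matching: {(W1,J1), (W2,J2), (W3,J4), (W4,J5), (W5,J3)}

Maximum matching (size 5):
  W1 → J1
  W2 → J2
  W3 → J4
  W4 → J5
  W5 → J3

Each worker is assigned to at most one job, and each job to at most one worker.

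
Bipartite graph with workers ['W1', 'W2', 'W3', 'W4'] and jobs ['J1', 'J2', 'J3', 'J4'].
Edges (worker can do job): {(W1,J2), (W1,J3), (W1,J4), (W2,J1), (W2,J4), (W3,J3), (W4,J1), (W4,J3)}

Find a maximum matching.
Matching: {(W1,J2), (W2,J4), (W3,J3), (W4,J1)}

Maximum matching (size 4):
  W1 → J2
  W2 → J4
  W3 → J3
  W4 → J1

Each worker is assigned to at most one job, and each job to at most one worker.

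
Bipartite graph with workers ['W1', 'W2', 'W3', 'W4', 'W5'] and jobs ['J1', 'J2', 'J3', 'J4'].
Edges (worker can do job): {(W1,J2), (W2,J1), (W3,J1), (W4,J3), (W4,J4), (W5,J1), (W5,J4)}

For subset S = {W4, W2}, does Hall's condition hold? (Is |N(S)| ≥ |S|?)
Yes: |N(S)| = 3, |S| = 2

Subset S = {W4, W2}
Neighbors N(S) = {J1, J3, J4}

|N(S)| = 3, |S| = 2
Hall's condition: |N(S)| ≥ |S| is satisfied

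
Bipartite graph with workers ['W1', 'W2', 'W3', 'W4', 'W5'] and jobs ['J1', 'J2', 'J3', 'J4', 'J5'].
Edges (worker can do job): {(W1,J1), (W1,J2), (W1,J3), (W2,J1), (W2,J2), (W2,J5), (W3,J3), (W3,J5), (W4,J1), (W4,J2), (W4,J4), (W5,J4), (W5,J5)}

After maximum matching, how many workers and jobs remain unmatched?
Unmatched: 0 workers, 0 jobs

Maximum matching size: 5
Workers: 5 total, 5 matched, 0 unmatched
Jobs: 5 total, 5 matched, 0 unmatched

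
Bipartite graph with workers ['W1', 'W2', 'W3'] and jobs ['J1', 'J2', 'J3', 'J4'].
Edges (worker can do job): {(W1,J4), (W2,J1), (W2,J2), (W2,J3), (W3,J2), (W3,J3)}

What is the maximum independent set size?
Maximum independent set = 4

By König's theorem:
- Min vertex cover = Max matching = 3
- Max independent set = Total vertices - Min vertex cover
- Max independent set = 7 - 3 = 4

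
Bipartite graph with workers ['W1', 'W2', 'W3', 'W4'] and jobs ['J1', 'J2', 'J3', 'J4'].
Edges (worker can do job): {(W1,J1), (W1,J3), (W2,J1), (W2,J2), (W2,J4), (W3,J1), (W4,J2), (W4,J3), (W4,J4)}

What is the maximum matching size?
Maximum matching size = 4

Maximum matching: {(W1,J3), (W2,J4), (W3,J1), (W4,J2)}
Size: 4

This assigns 4 workers to 4 distinct jobs.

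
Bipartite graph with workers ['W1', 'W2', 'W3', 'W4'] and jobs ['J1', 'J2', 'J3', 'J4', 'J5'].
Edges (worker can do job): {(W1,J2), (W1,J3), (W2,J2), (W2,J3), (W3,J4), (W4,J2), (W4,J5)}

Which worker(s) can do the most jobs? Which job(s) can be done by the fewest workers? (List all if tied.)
Most versatile: W1, W2, W4 (2 jobs); Least covered: J1 (0 workers)

Worker degrees (jobs they can do): W1:2, W2:2, W3:1, W4:2
Job degrees (workers who can do it): J1:0, J2:3, J3:2, J4:1, J5:1

Maximum worker degree is 2, achieved by: W1, W2, W4
Minimum job degree is 0, achieved by: J1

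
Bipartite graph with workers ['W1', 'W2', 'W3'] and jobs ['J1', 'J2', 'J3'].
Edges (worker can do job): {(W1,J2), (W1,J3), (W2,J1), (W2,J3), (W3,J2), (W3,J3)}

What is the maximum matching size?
Maximum matching size = 3

Maximum matching: {(W1,J3), (W2,J1), (W3,J2)}
Size: 3

This assigns 3 workers to 3 distinct jobs.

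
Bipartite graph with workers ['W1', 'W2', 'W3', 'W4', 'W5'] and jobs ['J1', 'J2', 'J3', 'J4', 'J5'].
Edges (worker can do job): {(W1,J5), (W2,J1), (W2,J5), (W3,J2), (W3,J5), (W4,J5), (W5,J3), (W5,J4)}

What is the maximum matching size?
Maximum matching size = 4

Maximum matching: {(W2,J1), (W3,J2), (W4,J5), (W5,J4)}
Size: 4

This assigns 4 workers to 4 distinct jobs.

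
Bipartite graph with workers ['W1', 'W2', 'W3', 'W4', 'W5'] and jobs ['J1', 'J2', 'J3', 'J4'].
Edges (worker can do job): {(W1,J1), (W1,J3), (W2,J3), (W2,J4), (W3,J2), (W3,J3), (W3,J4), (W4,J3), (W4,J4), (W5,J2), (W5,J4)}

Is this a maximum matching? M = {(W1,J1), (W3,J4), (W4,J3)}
No, size 3 is not maximum

Proposed matching has size 3.
Maximum matching size for this graph: 4.

This is NOT maximum - can be improved to size 4.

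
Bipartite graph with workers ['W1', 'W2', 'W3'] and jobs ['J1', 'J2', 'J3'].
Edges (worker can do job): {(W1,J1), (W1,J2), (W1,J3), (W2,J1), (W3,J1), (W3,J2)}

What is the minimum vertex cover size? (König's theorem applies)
Minimum vertex cover size = 3

By König's theorem: in bipartite graphs,
min vertex cover = max matching = 3

Maximum matching has size 3, so minimum vertex cover also has size 3.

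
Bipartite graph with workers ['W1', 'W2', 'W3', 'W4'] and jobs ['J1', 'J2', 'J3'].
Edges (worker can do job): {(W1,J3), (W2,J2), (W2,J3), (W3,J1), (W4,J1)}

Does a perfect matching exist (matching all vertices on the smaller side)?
Yes, perfect matching exists (size 3)

Perfect matching: {(W1,J3), (W2,J2), (W4,J1)}
All 3 vertices on the smaller side are matched.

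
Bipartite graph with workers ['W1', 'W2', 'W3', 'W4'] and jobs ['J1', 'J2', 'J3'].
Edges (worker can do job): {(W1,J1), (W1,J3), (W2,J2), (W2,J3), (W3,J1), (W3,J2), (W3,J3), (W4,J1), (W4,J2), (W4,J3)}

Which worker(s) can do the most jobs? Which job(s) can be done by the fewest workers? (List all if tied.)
Most versatile: W3, W4 (3 jobs); Least covered: J1, J2 (3 workers)

Worker degrees (jobs they can do): W1:2, W2:2, W3:3, W4:3
Job degrees (workers who can do it): J1:3, J2:3, J3:4

Maximum worker degree is 3, achieved by: W3, W4
Minimum job degree is 3, achieved by: J1, J2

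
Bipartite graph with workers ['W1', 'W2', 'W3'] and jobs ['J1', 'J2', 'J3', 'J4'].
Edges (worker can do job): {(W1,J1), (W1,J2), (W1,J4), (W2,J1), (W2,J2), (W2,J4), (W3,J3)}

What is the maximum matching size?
Maximum matching size = 3

Maximum matching: {(W1,J4), (W2,J1), (W3,J3)}
Size: 3

This assigns 3 workers to 3 distinct jobs.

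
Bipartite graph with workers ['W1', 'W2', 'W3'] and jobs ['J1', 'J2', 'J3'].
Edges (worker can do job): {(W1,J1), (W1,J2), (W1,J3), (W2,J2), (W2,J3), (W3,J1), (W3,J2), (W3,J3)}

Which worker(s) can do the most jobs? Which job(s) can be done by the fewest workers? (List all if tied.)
Most versatile: W1, W3 (3 jobs); Least covered: J1 (2 workers)

Worker degrees (jobs they can do): W1:3, W2:2, W3:3
Job degrees (workers who can do it): J1:2, J2:3, J3:3

Maximum worker degree is 3, achieved by: W1, W3
Minimum job degree is 2, achieved by: J1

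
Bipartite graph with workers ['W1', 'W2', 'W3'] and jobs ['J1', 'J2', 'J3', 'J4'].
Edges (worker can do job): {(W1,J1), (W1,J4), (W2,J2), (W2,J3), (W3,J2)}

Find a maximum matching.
Matching: {(W1,J4), (W2,J3), (W3,J2)}

Maximum matching (size 3):
  W1 → J4
  W2 → J3
  W3 → J2

Each worker is assigned to at most one job, and each job to at most one worker.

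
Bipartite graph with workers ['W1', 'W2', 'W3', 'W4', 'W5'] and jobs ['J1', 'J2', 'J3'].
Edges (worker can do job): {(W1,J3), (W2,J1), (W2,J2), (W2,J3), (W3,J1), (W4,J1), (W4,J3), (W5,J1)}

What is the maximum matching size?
Maximum matching size = 3

Maximum matching: {(W2,J2), (W3,J1), (W4,J3)}
Size: 3

This assigns 3 workers to 3 distinct jobs.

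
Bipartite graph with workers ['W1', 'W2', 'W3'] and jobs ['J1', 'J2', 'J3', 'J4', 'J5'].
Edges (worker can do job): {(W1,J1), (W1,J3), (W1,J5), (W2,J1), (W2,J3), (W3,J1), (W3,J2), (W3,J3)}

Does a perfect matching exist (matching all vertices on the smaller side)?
Yes, perfect matching exists (size 3)

Perfect matching: {(W1,J1), (W2,J3), (W3,J2)}
All 3 vertices on the smaller side are matched.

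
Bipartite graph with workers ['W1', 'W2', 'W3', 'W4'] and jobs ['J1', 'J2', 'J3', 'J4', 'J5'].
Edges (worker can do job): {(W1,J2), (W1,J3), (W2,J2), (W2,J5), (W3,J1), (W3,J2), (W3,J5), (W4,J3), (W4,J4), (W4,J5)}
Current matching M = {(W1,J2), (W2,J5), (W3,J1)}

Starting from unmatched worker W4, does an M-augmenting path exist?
Yes: W4 → J4

An M-augmenting path alternates non-matching / matching edges, starting and ending at unmatched vertices.
Path: W4 → J4
(J4 is unmatched in M, so the path is augmenting.)
Flipping edges along this path would increase |M| from 3 to 4.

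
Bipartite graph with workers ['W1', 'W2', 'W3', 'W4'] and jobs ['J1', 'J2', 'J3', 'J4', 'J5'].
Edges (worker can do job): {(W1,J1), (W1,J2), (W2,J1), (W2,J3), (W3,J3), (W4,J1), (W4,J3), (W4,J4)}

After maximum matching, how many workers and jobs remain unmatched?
Unmatched: 0 workers, 1 jobs

Maximum matching size: 4
Workers: 4 total, 4 matched, 0 unmatched
Jobs: 5 total, 4 matched, 1 unmatched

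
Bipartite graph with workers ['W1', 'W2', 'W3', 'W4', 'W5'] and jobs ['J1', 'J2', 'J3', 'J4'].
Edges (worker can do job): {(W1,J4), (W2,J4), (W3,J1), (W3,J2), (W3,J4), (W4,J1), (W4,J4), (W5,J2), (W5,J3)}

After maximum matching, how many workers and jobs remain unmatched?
Unmatched: 1 workers, 0 jobs

Maximum matching size: 4
Workers: 5 total, 4 matched, 1 unmatched
Jobs: 4 total, 4 matched, 0 unmatched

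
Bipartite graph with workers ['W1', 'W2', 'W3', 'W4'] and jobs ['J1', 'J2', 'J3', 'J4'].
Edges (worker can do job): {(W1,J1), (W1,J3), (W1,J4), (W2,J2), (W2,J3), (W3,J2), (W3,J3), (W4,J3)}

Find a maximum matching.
Matching: {(W1,J4), (W3,J2), (W4,J3)}

Maximum matching (size 3):
  W1 → J4
  W3 → J2
  W4 → J3

Each worker is assigned to at most one job, and each job to at most one worker.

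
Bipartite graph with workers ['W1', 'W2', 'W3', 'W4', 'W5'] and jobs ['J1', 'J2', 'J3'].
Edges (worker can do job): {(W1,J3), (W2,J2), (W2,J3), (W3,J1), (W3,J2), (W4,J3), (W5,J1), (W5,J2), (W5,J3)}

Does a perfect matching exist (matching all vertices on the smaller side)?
Yes, perfect matching exists (size 3)

Perfect matching: {(W2,J2), (W3,J1), (W5,J3)}
All 3 vertices on the smaller side are matched.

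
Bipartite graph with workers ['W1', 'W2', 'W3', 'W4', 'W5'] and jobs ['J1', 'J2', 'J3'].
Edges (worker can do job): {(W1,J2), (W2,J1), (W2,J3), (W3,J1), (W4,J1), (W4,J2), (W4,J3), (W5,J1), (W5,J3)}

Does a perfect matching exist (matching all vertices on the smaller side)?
Yes, perfect matching exists (size 3)

Perfect matching: {(W3,J1), (W4,J2), (W5,J3)}
All 3 vertices on the smaller side are matched.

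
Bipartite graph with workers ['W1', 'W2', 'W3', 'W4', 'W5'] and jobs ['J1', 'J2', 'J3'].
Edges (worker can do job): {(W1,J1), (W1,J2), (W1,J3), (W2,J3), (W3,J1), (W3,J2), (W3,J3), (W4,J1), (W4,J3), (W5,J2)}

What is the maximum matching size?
Maximum matching size = 3

Maximum matching: {(W3,J1), (W4,J3), (W5,J2)}
Size: 3

This assigns 3 workers to 3 distinct jobs.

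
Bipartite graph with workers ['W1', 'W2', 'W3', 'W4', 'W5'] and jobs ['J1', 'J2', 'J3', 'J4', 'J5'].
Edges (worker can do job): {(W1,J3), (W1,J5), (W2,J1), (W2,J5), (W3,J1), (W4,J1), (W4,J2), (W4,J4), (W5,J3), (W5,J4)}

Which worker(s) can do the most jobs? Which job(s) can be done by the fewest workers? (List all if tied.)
Most versatile: W4 (3 jobs); Least covered: J2 (1 workers)

Worker degrees (jobs they can do): W1:2, W2:2, W3:1, W4:3, W5:2
Job degrees (workers who can do it): J1:3, J2:1, J3:2, J4:2, J5:2

Maximum worker degree is 3, achieved by: W4
Minimum job degree is 1, achieved by: J2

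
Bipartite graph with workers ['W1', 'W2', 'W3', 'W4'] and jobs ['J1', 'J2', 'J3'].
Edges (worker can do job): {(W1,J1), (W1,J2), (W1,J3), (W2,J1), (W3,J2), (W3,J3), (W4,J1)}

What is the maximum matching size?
Maximum matching size = 3

Maximum matching: {(W1,J3), (W3,J2), (W4,J1)}
Size: 3

This assigns 3 workers to 3 distinct jobs.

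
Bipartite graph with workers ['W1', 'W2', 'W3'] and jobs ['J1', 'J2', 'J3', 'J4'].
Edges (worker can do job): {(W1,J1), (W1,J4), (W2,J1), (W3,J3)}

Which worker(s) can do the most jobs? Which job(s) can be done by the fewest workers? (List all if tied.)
Most versatile: W1 (2 jobs); Least covered: J2 (0 workers)

Worker degrees (jobs they can do): W1:2, W2:1, W3:1
Job degrees (workers who can do it): J1:2, J2:0, J3:1, J4:1

Maximum worker degree is 2, achieved by: W1
Minimum job degree is 0, achieved by: J2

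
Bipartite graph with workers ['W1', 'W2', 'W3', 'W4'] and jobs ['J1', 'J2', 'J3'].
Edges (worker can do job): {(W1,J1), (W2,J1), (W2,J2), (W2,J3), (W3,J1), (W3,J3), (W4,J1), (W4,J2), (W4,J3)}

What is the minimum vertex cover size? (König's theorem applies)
Minimum vertex cover size = 3

By König's theorem: in bipartite graphs,
min vertex cover = max matching = 3

Maximum matching has size 3, so minimum vertex cover also has size 3.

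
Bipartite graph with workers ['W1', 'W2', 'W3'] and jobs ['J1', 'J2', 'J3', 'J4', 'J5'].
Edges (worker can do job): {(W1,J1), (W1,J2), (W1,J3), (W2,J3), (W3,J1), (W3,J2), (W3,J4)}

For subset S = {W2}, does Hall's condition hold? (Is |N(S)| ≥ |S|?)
Yes: |N(S)| = 1, |S| = 1

Subset S = {W2}
Neighbors N(S) = {J3}

|N(S)| = 1, |S| = 1
Hall's condition: |N(S)| ≥ |S| is satisfied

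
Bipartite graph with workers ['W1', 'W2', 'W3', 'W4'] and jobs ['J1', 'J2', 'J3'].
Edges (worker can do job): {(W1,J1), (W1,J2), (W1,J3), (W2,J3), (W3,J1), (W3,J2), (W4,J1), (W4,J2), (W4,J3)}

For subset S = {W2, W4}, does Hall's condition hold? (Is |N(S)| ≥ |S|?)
Yes: |N(S)| = 3, |S| = 2

Subset S = {W2, W4}
Neighbors N(S) = {J1, J2, J3}

|N(S)| = 3, |S| = 2
Hall's condition: |N(S)| ≥ |S| is satisfied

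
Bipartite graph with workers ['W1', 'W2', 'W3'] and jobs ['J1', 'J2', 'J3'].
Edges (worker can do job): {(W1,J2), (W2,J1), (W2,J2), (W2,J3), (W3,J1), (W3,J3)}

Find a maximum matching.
Matching: {(W1,J2), (W2,J1), (W3,J3)}

Maximum matching (size 3):
  W1 → J2
  W2 → J1
  W3 → J3

Each worker is assigned to at most one job, and each job to at most one worker.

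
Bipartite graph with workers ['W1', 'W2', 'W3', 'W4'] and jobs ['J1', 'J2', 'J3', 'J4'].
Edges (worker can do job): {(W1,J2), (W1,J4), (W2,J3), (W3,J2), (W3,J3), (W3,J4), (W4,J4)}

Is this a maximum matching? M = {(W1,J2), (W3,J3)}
No, size 2 is not maximum

Proposed matching has size 2.
Maximum matching size for this graph: 3.

This is NOT maximum - can be improved to size 3.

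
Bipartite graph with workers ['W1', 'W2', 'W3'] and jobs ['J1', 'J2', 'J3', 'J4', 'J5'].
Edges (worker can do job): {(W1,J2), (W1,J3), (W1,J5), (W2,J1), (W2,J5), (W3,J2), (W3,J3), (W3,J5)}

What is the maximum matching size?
Maximum matching size = 3

Maximum matching: {(W1,J2), (W2,J5), (W3,J3)}
Size: 3

This assigns 3 workers to 3 distinct jobs.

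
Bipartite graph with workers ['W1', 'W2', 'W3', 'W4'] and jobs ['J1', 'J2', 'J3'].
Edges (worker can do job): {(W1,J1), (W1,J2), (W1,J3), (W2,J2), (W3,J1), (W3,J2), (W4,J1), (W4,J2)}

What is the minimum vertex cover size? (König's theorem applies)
Minimum vertex cover size = 3

By König's theorem: in bipartite graphs,
min vertex cover = max matching = 3

Maximum matching has size 3, so minimum vertex cover also has size 3.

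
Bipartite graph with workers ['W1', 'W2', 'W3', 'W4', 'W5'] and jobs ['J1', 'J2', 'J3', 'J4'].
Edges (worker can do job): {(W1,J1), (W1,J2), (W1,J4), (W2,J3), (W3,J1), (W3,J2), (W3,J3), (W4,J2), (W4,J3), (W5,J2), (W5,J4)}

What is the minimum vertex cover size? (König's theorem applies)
Minimum vertex cover size = 4

By König's theorem: in bipartite graphs,
min vertex cover = max matching = 4

Maximum matching has size 4, so minimum vertex cover also has size 4.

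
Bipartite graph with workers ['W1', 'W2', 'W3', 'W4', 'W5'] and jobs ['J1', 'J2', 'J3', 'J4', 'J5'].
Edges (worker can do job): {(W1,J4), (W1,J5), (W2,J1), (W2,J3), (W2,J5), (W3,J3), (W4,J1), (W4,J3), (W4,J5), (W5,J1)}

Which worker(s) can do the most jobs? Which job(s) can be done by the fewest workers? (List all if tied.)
Most versatile: W2, W4 (3 jobs); Least covered: J2 (0 workers)

Worker degrees (jobs they can do): W1:2, W2:3, W3:1, W4:3, W5:1
Job degrees (workers who can do it): J1:3, J2:0, J3:3, J4:1, J5:3

Maximum worker degree is 3, achieved by: W2, W4
Minimum job degree is 0, achieved by: J2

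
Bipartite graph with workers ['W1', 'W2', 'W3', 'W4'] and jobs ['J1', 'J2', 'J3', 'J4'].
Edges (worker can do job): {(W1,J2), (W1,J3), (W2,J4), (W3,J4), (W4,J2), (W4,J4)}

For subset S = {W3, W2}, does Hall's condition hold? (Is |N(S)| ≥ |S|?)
No: |N(S)| = 1, |S| = 2

Subset S = {W3, W2}
Neighbors N(S) = {J4}

|N(S)| = 1, |S| = 2
Hall's condition: |N(S)| ≥ |S| is NOT satisfied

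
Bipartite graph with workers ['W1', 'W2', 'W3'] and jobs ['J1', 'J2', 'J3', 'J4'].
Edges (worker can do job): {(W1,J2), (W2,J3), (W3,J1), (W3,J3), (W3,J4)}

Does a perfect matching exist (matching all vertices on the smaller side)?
Yes, perfect matching exists (size 3)

Perfect matching: {(W1,J2), (W2,J3), (W3,J4)}
All 3 vertices on the smaller side are matched.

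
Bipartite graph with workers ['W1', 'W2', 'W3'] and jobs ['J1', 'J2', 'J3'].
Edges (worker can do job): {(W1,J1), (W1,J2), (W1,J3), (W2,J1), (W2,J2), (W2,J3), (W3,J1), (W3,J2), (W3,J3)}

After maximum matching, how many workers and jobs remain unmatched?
Unmatched: 0 workers, 0 jobs

Maximum matching size: 3
Workers: 3 total, 3 matched, 0 unmatched
Jobs: 3 total, 3 matched, 0 unmatched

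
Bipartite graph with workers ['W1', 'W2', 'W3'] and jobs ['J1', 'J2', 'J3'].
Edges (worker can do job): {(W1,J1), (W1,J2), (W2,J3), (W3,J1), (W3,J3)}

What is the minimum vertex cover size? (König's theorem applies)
Minimum vertex cover size = 3

By König's theorem: in bipartite graphs,
min vertex cover = max matching = 3

Maximum matching has size 3, so minimum vertex cover also has size 3.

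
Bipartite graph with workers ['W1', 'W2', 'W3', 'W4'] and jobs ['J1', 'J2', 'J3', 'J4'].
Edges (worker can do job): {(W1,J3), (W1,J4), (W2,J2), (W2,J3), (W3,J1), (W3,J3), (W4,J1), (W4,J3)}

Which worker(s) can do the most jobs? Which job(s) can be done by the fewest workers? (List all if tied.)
Most versatile: W1, W2, W3, W4 (2 jobs); Least covered: J2, J4 (1 workers)

Worker degrees (jobs they can do): W1:2, W2:2, W3:2, W4:2
Job degrees (workers who can do it): J1:2, J2:1, J3:4, J4:1

Maximum worker degree is 2, achieved by: W1, W2, W3, W4
Minimum job degree is 1, achieved by: J2, J4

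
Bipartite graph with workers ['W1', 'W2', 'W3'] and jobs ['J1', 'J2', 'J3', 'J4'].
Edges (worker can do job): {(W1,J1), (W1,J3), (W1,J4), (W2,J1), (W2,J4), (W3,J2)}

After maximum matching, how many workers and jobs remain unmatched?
Unmatched: 0 workers, 1 jobs

Maximum matching size: 3
Workers: 3 total, 3 matched, 0 unmatched
Jobs: 4 total, 3 matched, 1 unmatched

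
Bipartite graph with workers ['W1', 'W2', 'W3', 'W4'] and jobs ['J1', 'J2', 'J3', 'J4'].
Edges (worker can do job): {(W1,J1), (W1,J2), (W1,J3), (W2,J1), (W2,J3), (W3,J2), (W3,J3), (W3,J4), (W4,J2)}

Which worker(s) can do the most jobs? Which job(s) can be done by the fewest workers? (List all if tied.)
Most versatile: W1, W3 (3 jobs); Least covered: J4 (1 workers)

Worker degrees (jobs they can do): W1:3, W2:2, W3:3, W4:1
Job degrees (workers who can do it): J1:2, J2:3, J3:3, J4:1

Maximum worker degree is 3, achieved by: W1, W3
Minimum job degree is 1, achieved by: J4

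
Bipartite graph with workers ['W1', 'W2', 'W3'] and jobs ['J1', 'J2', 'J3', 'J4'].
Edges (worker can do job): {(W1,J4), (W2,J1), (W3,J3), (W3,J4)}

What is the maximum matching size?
Maximum matching size = 3

Maximum matching: {(W1,J4), (W2,J1), (W3,J3)}
Size: 3

This assigns 3 workers to 3 distinct jobs.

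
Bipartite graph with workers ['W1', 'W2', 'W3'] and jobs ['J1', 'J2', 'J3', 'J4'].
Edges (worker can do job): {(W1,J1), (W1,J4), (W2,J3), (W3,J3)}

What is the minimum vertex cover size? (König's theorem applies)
Minimum vertex cover size = 2

By König's theorem: in bipartite graphs,
min vertex cover = max matching = 2

Maximum matching has size 2, so minimum vertex cover also has size 2.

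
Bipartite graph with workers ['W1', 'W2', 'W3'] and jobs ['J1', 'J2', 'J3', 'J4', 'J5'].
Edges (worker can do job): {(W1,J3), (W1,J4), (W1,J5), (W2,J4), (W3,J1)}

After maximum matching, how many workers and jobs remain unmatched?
Unmatched: 0 workers, 2 jobs

Maximum matching size: 3
Workers: 3 total, 3 matched, 0 unmatched
Jobs: 5 total, 3 matched, 2 unmatched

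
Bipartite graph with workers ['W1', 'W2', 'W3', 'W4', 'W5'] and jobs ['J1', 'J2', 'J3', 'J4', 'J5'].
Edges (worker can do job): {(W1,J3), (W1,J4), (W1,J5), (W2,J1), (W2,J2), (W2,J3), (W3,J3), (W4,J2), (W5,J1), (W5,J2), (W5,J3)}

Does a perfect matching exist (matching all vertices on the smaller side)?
No, maximum matching has size 4 < 5

Maximum matching has size 4, need 5 for perfect matching.
Unmatched workers: ['W2']
Unmatched jobs: ['J4']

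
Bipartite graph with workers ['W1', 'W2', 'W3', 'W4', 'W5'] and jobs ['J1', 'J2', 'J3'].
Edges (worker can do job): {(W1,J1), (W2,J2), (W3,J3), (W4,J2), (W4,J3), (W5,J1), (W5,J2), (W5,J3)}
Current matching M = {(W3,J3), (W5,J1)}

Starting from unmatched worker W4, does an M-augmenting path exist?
Yes: W4 → J2

An M-augmenting path alternates non-matching / matching edges, starting and ending at unmatched vertices.
Path: W4 → J2
(J2 is unmatched in M, so the path is augmenting.)
Flipping edges along this path would increase |M| from 2 to 3.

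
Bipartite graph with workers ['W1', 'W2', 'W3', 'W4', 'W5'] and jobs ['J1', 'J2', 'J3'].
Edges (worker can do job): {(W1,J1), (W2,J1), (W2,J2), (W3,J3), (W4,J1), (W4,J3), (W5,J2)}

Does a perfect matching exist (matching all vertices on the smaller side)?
Yes, perfect matching exists (size 3)

Perfect matching: {(W3,J3), (W4,J1), (W5,J2)}
All 3 vertices on the smaller side are matched.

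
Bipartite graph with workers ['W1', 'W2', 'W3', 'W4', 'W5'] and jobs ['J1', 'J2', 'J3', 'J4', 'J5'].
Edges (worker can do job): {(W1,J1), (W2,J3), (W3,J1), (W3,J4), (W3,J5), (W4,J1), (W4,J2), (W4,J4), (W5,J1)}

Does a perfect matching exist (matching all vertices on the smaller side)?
No, maximum matching has size 4 < 5

Maximum matching has size 4, need 5 for perfect matching.
Unmatched workers: ['W1']
Unmatched jobs: ['J2']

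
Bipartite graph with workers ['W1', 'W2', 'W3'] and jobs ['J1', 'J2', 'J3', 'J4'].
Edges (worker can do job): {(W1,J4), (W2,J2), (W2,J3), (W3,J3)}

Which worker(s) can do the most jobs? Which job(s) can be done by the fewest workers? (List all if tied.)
Most versatile: W2 (2 jobs); Least covered: J1 (0 workers)

Worker degrees (jobs they can do): W1:1, W2:2, W3:1
Job degrees (workers who can do it): J1:0, J2:1, J3:2, J4:1

Maximum worker degree is 2, achieved by: W2
Minimum job degree is 0, achieved by: J1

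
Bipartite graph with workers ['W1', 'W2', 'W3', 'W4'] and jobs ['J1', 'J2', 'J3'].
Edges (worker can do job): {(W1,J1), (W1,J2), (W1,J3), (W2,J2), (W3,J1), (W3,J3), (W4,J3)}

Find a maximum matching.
Matching: {(W1,J2), (W3,J1), (W4,J3)}

Maximum matching (size 3):
  W1 → J2
  W3 → J1
  W4 → J3

Each worker is assigned to at most one job, and each job to at most one worker.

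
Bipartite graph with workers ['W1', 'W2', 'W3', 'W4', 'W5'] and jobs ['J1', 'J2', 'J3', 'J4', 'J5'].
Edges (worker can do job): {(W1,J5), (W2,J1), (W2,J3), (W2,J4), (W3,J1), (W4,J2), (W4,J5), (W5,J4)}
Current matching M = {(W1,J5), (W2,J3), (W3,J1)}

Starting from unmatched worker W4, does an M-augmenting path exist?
Yes: W4 → J2

An M-augmenting path alternates non-matching / matching edges, starting and ending at unmatched vertices.
Path: W4 → J2
(J2 is unmatched in M, so the path is augmenting.)
Flipping edges along this path would increase |M| from 3 to 4.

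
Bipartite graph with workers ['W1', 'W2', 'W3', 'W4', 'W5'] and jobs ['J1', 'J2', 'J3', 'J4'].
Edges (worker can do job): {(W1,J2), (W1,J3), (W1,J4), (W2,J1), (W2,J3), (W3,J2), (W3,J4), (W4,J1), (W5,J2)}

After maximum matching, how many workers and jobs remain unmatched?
Unmatched: 1 workers, 0 jobs

Maximum matching size: 4
Workers: 5 total, 4 matched, 1 unmatched
Jobs: 4 total, 4 matched, 0 unmatched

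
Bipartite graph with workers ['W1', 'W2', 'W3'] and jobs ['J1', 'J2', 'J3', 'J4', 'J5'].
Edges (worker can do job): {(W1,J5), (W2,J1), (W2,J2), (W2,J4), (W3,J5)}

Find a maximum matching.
Matching: {(W2,J2), (W3,J5)}

Maximum matching (size 2):
  W2 → J2
  W3 → J5

Each worker is assigned to at most one job, and each job to at most one worker.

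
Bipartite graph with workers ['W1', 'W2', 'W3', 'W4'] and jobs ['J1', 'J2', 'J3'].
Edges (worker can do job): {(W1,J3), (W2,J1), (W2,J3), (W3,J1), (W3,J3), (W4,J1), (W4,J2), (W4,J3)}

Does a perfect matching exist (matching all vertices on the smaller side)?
Yes, perfect matching exists (size 3)

Perfect matching: {(W1,J3), (W3,J1), (W4,J2)}
All 3 vertices on the smaller side are matched.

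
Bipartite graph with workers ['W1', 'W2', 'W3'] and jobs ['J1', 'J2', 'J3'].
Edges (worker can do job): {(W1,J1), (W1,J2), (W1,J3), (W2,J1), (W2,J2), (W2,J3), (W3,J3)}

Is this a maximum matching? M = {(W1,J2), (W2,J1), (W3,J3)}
Yes, size 3 is maximum

Proposed matching has size 3.
Maximum matching size for this graph: 3.

This is a maximum matching.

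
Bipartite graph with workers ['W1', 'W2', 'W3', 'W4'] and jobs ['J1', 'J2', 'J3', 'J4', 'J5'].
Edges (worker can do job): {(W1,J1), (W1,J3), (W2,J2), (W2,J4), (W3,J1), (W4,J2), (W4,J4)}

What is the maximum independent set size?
Maximum independent set = 5

By König's theorem:
- Min vertex cover = Max matching = 4
- Max independent set = Total vertices - Min vertex cover
- Max independent set = 9 - 4 = 5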